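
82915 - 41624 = 41291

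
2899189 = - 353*( - 8213)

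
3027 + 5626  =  8653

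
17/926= 17/926 = 0.02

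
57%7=1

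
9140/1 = 9140=9140.00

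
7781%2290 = 911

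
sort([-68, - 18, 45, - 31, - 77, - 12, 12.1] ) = [ - 77 ,-68 , - 31 , - 18, - 12, 12.1 , 45 ]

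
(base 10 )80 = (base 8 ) 120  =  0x50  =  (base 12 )68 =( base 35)2A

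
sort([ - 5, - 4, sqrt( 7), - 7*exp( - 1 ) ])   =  [ - 5, - 4, - 7 * exp( - 1 ), sqrt (7)] 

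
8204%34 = 10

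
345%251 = 94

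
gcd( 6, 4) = 2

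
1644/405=4 + 8/135  =  4.06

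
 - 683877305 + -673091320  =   - 1356968625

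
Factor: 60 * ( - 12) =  - 720= - 2^4*3^2*5^1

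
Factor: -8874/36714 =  - 3^1*17^1*211^( - 1)=-51/211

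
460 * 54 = 24840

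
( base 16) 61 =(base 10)97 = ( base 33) 2V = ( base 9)117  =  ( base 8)141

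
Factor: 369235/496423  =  5^1*83^( - 1)*5981^(- 1 )*73847^1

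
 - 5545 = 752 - 6297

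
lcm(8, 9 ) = 72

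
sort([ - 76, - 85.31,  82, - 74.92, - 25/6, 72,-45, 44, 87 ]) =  [ -85.31,-76, - 74.92, - 45, - 25/6, 44, 72, 82,87] 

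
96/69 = 32/23=1.39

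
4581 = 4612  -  31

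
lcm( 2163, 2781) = 19467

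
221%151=70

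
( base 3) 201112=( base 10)527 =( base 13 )317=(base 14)299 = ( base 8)1017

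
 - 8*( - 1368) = 10944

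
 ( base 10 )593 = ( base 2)1001010001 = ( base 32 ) ih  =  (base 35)gx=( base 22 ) 14L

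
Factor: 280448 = 2^7*7^1*313^1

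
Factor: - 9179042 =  - 2^1*4589521^1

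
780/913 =780/913=0.85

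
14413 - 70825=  - 56412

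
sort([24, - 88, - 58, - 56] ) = [ - 88, - 58,  -  56,24] 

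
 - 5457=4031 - 9488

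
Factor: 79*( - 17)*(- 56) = 2^3*7^1*17^1* 79^1=   75208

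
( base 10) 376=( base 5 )3001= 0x178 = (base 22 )H2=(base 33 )bd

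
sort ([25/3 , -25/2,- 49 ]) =[ - 49,  -  25/2, 25/3] 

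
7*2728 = 19096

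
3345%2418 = 927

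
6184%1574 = 1462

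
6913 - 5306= 1607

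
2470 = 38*65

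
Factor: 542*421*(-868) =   -  2^3*7^1 * 31^1 * 271^1*421^1 = -198061976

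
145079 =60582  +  84497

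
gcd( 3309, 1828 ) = 1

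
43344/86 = 504  =  504.00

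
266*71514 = 19022724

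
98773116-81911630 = 16861486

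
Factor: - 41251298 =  -2^1*11^1*1875059^1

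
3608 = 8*451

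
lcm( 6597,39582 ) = 39582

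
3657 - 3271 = 386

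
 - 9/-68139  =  1/7571  =  0.00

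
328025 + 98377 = 426402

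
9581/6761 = 1 + 2820/6761= 1.42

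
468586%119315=110641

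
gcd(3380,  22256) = 52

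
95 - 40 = 55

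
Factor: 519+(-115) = 2^2 *101^1 =404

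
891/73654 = 891/73654 = 0.01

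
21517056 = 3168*6792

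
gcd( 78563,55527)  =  1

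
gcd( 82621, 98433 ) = 1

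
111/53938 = 111/53938  =  0.00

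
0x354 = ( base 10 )852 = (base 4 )31110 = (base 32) qk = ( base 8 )1524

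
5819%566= 159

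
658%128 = 18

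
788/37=788/37  =  21.30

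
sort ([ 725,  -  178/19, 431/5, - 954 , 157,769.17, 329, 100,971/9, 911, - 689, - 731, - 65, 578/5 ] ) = [ - 954, - 731, - 689, - 65, - 178/19, 431/5, 100,971/9,578/5 , 157, 329, 725, 769.17,911 ]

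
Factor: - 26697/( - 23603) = 3^1*11^1*809^1*23603^( - 1 ) 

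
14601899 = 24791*589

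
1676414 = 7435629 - 5759215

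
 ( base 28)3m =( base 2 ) 1101010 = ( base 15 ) 71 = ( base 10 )106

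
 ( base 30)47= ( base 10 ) 127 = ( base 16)7f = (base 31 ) 43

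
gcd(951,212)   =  1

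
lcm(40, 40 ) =40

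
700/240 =2 + 11/12 = 2.92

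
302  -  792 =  - 490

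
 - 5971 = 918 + - 6889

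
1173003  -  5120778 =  - 3947775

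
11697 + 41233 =52930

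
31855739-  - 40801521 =72657260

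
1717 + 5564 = 7281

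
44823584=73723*608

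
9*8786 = 79074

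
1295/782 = 1 +513/782  =  1.66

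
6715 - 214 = 6501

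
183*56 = 10248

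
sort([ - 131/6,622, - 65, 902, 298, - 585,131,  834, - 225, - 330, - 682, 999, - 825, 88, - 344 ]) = [ - 825,  -  682, - 585, - 344,-330, - 225, - 65,  -  131/6,  88, 131,298, 622, 834, 902, 999] 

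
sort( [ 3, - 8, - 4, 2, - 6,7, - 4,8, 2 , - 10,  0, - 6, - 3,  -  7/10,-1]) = [ - 10, - 8, - 6,-6,  -  4 , - 4 , - 3, - 1, - 7/10, 0, 2, 2,3,7 , 8]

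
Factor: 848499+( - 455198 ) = 393301 = 393301^1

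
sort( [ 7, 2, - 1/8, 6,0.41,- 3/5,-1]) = [-1, - 3/5,-1/8,0.41, 2,6,7]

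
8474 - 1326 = 7148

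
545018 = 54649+490369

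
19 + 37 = 56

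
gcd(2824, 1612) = 4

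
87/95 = 87/95 = 0.92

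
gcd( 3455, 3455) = 3455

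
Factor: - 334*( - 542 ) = 2^2*167^1*271^1 = 181028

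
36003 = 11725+24278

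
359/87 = 359/87 = 4.13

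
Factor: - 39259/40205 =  - 83/85 = -  5^( - 1)*17^( - 1)*83^1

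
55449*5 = 277245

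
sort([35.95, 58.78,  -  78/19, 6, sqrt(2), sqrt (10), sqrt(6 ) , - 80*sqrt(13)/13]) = [ -80*sqrt(13)/13, - 78/19, sqrt(2 ),sqrt(6),  sqrt(10) , 6,35.95, 58.78] 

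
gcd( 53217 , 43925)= 1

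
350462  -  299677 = 50785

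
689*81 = 55809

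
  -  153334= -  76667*2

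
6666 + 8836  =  15502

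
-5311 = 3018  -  8329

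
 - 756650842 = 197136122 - 953786964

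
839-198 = 641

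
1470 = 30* 49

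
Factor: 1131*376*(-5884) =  - 2502206304 = - 2^5 *3^1*13^1*29^1*47^1*1471^1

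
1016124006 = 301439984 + 714684022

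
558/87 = 6 + 12/29 = 6.41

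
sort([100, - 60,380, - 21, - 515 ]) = [- 515,-60 , - 21 , 100,380 ] 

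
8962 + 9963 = 18925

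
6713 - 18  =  6695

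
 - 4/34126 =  - 2/17063 =-  0.00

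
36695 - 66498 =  - 29803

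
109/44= 2 + 21/44 = 2.48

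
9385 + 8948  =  18333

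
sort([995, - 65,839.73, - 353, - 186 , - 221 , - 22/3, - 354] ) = [ -354, - 353, - 221,-186, - 65,-22/3,839.73, 995]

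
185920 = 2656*70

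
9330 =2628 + 6702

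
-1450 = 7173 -8623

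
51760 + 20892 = 72652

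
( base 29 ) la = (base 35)HO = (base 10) 619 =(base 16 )26B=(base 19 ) 1db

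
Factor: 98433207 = 3^2*10937023^1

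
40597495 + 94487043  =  135084538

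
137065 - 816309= -679244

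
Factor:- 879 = - 3^1*293^1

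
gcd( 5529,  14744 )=1843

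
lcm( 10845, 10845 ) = 10845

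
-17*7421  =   - 126157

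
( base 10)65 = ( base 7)122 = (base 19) 38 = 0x41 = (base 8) 101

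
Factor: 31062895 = 5^1*991^1*6269^1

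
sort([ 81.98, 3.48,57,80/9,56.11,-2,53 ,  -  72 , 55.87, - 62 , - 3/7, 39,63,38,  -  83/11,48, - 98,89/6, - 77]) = [ - 98 ,  -  77, - 72, - 62, - 83/11, - 2,- 3/7, 3.48, 80/9,89/6,38,39,48 , 53 , 55.87, 56.11,57, 63,81.98 ] 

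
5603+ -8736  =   - 3133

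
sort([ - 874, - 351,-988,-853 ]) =[-988,  -  874, - 853,-351] 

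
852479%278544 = 16847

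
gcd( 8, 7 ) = 1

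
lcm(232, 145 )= 1160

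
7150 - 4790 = 2360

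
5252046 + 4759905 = 10011951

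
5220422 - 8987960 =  - 3767538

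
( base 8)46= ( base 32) 16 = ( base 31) 17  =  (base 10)38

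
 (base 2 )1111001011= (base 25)1DL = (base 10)971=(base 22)203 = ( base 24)1GB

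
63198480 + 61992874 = 125191354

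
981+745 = 1726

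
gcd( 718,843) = 1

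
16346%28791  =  16346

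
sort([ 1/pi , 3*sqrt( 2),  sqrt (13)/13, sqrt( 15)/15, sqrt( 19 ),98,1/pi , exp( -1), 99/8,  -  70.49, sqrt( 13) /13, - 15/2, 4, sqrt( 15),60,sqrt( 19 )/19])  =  [-70.49, - 15/2,sqrt( 19)/19, sqrt( 15 )/15, sqrt(13 )/13,sqrt( 13)/13,1/pi,1/pi,exp( - 1), sqrt(15),4, 3*sqrt(2 ), sqrt( 19),99/8, 60, 98] 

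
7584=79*96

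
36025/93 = 36025/93 = 387.37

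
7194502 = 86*83657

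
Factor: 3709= 3709^1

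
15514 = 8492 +7022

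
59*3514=207326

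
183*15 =2745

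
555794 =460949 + 94845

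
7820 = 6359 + 1461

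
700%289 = 122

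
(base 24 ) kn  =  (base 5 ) 4003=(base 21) 12K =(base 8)767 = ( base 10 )503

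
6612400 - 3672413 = 2939987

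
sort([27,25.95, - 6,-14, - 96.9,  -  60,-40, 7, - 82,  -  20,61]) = [ - 96.9, - 82, - 60, - 40, - 20, - 14, - 6,7,  25.95 , 27,  61 ]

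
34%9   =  7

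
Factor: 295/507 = 3^( - 1)*5^1 * 13^( - 2 )*59^1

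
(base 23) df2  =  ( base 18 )1456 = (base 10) 7224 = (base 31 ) 7g1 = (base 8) 16070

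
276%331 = 276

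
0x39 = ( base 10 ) 57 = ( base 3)2010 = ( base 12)49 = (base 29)1s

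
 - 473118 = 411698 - 884816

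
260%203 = 57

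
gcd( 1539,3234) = 3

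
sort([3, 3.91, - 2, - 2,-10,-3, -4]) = [ - 10,-4,-3, - 2, -2,  3,  3.91 ] 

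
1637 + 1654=3291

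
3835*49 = 187915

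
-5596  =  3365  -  8961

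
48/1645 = 48/1645 =0.03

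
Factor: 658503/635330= 2^(  -  1)* 3^3 * 5^ ( - 1)*29^3*63533^(-1 ) 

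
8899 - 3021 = 5878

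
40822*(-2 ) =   -  81644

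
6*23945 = 143670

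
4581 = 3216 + 1365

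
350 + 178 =528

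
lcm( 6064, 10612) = 42448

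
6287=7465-1178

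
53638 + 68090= 121728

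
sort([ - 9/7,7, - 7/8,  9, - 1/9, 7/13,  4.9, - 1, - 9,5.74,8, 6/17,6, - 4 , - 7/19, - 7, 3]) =[ - 9, - 7, - 4 , - 9/7, - 1, - 7/8,-7/19,-1/9 , 6/17,7/13,3,  4.9,5.74, 6, 7,8,9] 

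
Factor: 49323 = 3^1 * 41^1*401^1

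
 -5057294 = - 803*6298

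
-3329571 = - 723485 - 2606086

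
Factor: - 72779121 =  - 3^3*2695523^1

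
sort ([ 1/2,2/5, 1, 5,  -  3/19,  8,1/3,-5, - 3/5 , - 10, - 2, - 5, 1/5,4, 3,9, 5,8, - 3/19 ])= [ - 10, - 5, - 5, - 2 , - 3/5, - 3/19,-3/19,  1/5, 1/3,2/5 , 1/2,1, 3, 4, 5, 5, 8, 8,9]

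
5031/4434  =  1 + 199/1478 = 1.13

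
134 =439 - 305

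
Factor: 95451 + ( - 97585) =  - 2^1*11^1*97^1 = - 2134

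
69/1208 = 69/1208= 0.06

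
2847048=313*9096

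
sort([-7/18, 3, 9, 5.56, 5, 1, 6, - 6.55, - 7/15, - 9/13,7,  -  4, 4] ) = [ - 6.55,-4, -9/13, - 7/15, - 7/18, 1 , 3 , 4, 5, 5.56, 6,7,9]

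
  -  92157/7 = -13166 + 5/7=-13165.29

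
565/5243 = 565/5243 = 0.11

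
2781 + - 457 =2324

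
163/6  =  27  +  1/6 = 27.17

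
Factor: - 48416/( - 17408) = 89/32 = 2^ (-5)*89^1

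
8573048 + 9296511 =17869559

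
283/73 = 283/73 = 3.88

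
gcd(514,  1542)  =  514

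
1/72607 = 1/72607 = 0.00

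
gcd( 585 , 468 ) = 117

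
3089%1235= 619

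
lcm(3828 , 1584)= 45936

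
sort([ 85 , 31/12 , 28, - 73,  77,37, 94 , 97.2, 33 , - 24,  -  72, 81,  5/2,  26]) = [ - 73, - 72, - 24,5/2,  31/12, 26, 28,  33,37, 77, 81 , 85,94, 97.2]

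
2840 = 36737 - 33897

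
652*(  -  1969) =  - 1283788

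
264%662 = 264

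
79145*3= 237435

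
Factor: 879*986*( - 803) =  - 2^1*3^1 * 11^1*17^1* 29^1*73^1 * 293^1 = - 695955282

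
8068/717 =8068/717  =  11.25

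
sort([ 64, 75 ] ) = [ 64,75 ] 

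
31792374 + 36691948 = 68484322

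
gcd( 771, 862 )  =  1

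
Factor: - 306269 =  - 29^1*59^1*179^1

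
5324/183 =5324/183 =29.09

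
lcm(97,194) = 194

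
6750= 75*90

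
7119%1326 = 489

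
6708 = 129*52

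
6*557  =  3342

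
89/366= 89/366  =  0.24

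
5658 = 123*46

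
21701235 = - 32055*( -677 ) 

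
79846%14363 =8031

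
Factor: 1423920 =2^4*3^1*5^1*17^1*349^1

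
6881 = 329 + 6552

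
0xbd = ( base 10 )189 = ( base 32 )5T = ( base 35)5E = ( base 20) 99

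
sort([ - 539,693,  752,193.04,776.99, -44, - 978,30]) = [-978, -539, - 44,30,193.04,693,752,776.99] 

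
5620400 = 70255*80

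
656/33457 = 656/33457 = 0.02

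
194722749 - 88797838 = 105924911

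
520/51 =10+10/51=10.20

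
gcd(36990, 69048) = 2466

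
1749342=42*41651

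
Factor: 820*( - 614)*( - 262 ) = 131911760 = 2^4*5^1*41^1*131^1*307^1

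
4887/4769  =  4887/4769 = 1.02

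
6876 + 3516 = 10392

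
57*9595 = 546915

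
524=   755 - 231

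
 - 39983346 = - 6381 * 6266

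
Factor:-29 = -29^1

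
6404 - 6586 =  - 182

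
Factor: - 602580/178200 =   -  913/270 =- 2^( - 1)  *  3^( -3 )*5^( - 1 )*  11^1*83^1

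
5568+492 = 6060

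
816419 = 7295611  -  6479192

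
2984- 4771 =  - 1787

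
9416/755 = 9416/755 = 12.47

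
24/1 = 24 = 24.00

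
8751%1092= 15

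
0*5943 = 0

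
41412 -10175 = 31237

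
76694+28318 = 105012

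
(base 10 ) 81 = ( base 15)56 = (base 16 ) 51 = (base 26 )33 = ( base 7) 144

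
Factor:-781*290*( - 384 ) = 86972160 =2^8*3^1*5^1*11^1*29^1*71^1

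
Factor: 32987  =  32987^1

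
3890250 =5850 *665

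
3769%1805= 159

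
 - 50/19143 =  - 50/19143 = -  0.00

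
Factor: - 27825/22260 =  - 2^( - 2)* 5^1 = - 5/4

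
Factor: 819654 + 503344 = 2^1 * 479^1 * 1381^1 = 1322998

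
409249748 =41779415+367470333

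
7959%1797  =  771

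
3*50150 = 150450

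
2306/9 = 256+2/9 = 256.22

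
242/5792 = 121/2896 =0.04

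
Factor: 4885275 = 3^1*5^2*53^1* 1229^1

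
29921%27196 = 2725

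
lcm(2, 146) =146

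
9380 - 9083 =297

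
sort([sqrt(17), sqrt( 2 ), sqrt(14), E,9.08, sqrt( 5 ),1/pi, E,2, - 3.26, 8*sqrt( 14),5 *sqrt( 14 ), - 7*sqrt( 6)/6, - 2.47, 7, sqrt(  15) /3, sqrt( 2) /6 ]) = [ - 3.26, - 7*  sqrt(6)/6, - 2.47, sqrt(2)/6, 1/pi , sqrt(15 ) /3, sqrt( 2), 2,sqrt( 5 ), E, E,sqrt( 14), sqrt( 17),  7, 9.08, 5*sqrt(14 ), 8*sqrt( 14) ]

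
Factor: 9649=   9649^1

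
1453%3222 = 1453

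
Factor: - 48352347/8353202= - 2^( - 1)*3^2* 11^(- 1)*13^( - 1)*29207^ ( - 1)* 5372483^1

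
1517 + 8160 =9677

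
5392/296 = 18 + 8/37 = 18.22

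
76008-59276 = 16732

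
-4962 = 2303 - 7265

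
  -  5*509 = -2545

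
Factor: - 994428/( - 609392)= 248607/152348=2^ (-2)*3^2*7^(-1 )*23^1*1201^1*5441^(-1)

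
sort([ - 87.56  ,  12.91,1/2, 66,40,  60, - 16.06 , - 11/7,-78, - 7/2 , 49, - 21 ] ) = [  -  87.56, - 78, - 21,  -  16.06 , - 7/2, - 11/7, 1/2, 12.91,40, 49, 60, 66]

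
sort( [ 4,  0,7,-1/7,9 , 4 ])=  [ - 1/7,0,4,4,7, 9]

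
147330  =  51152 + 96178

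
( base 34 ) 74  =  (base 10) 242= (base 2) 11110010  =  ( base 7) 464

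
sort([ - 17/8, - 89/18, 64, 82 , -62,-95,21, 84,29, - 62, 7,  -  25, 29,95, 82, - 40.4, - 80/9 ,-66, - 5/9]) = [-95 ,-66, -62,-62, - 40.4,-25,  -  80/9, - 89/18,- 17/8, - 5/9 , 7,21, 29, 29, 64, 82, 82, 84, 95 ]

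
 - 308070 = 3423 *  ( - 90) 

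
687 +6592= 7279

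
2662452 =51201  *52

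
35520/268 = 132 + 36/67  =  132.54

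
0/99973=0=0.00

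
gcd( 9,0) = 9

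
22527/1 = 22527= 22527.00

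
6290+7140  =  13430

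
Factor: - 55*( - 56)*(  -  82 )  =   - 252560 = - 2^4*5^1*7^1*11^1*41^1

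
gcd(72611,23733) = 1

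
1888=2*944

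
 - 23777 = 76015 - 99792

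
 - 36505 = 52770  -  89275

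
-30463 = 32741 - 63204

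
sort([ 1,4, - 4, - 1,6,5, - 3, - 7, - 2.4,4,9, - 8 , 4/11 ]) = [ - 8, - 7, - 4, - 3, - 2.4, - 1,4/11,1,4,4,  5, 6,  9 ]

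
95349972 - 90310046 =5039926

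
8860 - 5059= 3801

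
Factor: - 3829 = - 7^1*547^1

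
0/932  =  0=0.00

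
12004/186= 6002/93=64.54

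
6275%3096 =83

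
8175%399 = 195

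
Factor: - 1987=-1987^1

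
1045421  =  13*80417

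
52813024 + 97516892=150329916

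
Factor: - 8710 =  - 2^1*5^1*13^1*67^1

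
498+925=1423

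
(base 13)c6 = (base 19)8A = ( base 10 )162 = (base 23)71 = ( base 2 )10100010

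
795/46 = 17 + 13/46 = 17.28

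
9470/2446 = 4735/1223 = 3.87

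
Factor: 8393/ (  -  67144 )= -1/8 = - 2^( - 3 ) 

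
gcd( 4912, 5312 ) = 16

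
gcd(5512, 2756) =2756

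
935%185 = 10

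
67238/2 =33619 =33619.00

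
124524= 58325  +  66199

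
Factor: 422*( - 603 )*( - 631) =2^1 * 3^2 * 67^1 * 211^1*631^1=160568046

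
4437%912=789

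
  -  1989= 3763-5752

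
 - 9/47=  - 1 + 38/47 = -0.19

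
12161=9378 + 2783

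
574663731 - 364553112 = 210110619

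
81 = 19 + 62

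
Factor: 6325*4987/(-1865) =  - 5^1*11^1*23^1*373^( - 1 )*4987^1 = - 6308555/373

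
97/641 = 97/641 = 0.15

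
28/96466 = 14/48233 = 0.00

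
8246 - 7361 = 885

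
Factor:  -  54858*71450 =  -2^2 *3^1* 5^2*41^1*223^1* 1429^1 = -3919604100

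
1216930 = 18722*65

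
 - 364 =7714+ - 8078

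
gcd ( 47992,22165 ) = 1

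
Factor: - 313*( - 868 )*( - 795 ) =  - 215988780 = - 2^2*3^1*5^1*7^1*31^1*53^1*313^1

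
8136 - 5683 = 2453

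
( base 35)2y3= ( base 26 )5A3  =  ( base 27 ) 4QP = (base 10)3643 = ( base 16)e3b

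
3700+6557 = 10257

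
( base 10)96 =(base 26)3i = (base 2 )1100000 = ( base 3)10120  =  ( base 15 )66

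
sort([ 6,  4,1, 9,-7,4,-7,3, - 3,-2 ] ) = [-7 ,  -  7, - 3,  -  2,1, 3,4,4,6 , 9 ] 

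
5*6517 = 32585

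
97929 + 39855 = 137784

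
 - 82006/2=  - 41003=-41003.00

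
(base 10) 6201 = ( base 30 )6ql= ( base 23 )bge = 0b1100000111001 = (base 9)8450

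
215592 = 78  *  2764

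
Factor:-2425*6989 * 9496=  - 2^3*5^2*29^1*97^1*241^1*1187^1 = - 160941294200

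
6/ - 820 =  - 1 + 407/410 = -  0.01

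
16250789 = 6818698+9432091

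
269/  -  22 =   -  13+17/22 = -  12.23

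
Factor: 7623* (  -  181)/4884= -41811/148 =- 2^( - 2)* 3^1 * 7^1*11^1* 37^(-1 ) * 181^1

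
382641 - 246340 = 136301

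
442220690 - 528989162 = - 86768472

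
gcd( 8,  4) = 4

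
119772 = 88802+30970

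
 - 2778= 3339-6117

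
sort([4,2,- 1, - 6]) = [  -  6, - 1,2, 4 ]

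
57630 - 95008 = - 37378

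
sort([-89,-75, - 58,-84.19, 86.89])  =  [-89,  -  84.19, - 75, - 58, 86.89] 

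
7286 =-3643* ( - 2 )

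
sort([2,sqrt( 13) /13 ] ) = [ sqrt ( 13 ) /13, 2]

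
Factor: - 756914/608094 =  - 378457/304047 = - 3^( - 3)*263^1*1439^1*11261^( - 1)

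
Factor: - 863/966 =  - 2^( - 1)*3^( - 1)*7^(-1)*23^( - 1)*863^1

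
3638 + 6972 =10610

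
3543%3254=289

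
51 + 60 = 111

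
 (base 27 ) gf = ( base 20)127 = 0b110111111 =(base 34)d5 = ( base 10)447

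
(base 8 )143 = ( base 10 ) 99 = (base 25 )3o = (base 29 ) 3C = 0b1100011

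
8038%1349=1293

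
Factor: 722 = 2^1 *19^2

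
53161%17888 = 17385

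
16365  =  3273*5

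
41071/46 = 892 + 39/46 = 892.85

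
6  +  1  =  7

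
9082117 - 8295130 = 786987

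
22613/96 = 22613/96= 235.55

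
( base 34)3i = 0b1111000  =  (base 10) 120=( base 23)55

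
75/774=25/258 = 0.10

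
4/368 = 1/92 = 0.01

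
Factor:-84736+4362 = - 80374=   - 2^1*7^1*5741^1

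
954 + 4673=5627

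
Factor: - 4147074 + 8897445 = 3^2*527819^1 = 4750371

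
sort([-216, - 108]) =[ - 216, - 108]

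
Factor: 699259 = 11^2*5779^1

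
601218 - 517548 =83670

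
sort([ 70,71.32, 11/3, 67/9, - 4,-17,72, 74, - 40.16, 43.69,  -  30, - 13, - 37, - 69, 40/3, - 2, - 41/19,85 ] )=[- 69, - 40.16, - 37, - 30, - 17,-13 , - 4, - 41/19 ,  -  2, 11/3, 67/9,40/3, 43.69, 70,  71.32 , 72, 74, 85] 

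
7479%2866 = 1747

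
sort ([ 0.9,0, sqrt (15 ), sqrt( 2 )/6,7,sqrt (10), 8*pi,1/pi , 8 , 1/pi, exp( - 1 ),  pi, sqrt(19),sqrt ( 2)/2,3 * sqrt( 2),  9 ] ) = [ 0,sqrt (2)/6,1/pi,1/pi,exp (-1) , sqrt( 2 ) /2,0.9,pi, sqrt( 10), sqrt( 15 ), 3*sqrt( 2), sqrt( 19), 7, 8,9, 8*pi ]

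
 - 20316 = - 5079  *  4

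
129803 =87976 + 41827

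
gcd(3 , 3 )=3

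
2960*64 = 189440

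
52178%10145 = 1453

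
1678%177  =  85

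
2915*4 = 11660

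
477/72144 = 53/8016= 0.01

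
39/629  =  39/629  =  0.06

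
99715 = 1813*55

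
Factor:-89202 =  - 2^1*3^1*14867^1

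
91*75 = 6825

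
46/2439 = 46/2439 = 0.02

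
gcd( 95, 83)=1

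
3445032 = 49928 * 69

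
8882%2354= 1820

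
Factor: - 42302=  - 2^1*13^1 *1627^1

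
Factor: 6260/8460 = 313/423 = 3^( - 2 )*47^(  -  1)*313^1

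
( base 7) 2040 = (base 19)1ib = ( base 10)714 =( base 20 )1FE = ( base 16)2CA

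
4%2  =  0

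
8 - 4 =4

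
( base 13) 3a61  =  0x20a8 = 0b10000010101000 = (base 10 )8360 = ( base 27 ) bch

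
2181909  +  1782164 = 3964073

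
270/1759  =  270/1759 = 0.15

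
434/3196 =217/1598 = 0.14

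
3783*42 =158886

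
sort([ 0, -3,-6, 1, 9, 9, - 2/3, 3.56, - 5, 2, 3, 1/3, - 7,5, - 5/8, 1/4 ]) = [ - 7,- 6, - 5,- 3, - 2/3, - 5/8, 0, 1/4, 1/3,1,2, 3,3.56, 5, 9,9]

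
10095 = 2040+8055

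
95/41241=95/41241 = 0.00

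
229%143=86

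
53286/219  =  17762/73  =  243.32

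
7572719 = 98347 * 77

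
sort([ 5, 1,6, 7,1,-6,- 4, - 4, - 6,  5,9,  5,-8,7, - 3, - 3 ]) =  [ - 8, -6, - 6, - 4, - 4,-3, - 3,1,1,5,5,5,6, 7,7,9 ] 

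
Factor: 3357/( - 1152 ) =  - 373/128 = - 2^( -7)  *373^1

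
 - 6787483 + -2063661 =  - 8851144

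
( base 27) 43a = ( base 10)3007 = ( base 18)951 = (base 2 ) 101110111111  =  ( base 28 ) 3NB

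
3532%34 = 30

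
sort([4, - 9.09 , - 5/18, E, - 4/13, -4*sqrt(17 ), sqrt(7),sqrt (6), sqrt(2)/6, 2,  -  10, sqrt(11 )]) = [ - 4*sqrt(17 ), - 10, - 9.09, - 4/13,-5/18, sqrt(2 ) /6, 2,sqrt(6 ), sqrt(7), E,sqrt ( 11 ),4]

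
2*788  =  1576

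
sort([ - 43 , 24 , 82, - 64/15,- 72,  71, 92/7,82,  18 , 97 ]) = [ - 72, - 43, - 64/15,92/7,18, 24, 71, 82,82, 97]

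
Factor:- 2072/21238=-4/41 = - 2^2 * 41^(-1 )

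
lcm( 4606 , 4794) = 234906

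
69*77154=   5323626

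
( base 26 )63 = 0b10011111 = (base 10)159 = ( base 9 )186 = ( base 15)A9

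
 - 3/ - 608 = 3/608 = 0.00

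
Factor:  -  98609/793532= - 2^(-2)*7^1* 283^( - 1)*701^( - 1)*14087^1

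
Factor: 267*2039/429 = 11^(-1)* 13^(-1)*89^1* 2039^1 = 181471/143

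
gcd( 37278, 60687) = 9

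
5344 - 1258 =4086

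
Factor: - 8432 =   -  2^4*17^1*31^1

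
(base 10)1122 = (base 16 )462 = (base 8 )2142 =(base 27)1ef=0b10001100010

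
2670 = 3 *890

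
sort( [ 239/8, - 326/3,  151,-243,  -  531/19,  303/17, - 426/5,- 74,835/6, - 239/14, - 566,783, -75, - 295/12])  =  [  -  566, - 243 , - 326/3, - 426/5, - 75 ,-74 , - 531/19, - 295/12, - 239/14,  303/17, 239/8,  835/6 , 151,  783 ]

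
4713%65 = 33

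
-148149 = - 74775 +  - 73374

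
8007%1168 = 999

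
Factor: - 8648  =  -2^3*23^1*47^1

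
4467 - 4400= 67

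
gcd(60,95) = 5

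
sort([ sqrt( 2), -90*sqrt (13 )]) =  [ - 90*sqrt( 13), sqrt (2) ] 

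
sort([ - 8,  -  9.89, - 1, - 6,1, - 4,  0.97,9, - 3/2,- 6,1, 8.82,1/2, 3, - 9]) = [-9.89 ,-9, - 8, - 6,-6, - 4, -3/2, -1, 1/2,0.97,1,1, 3, 8.82  ,  9 ] 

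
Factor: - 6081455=  -  5^1 *743^1*1637^1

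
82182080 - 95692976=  - 13510896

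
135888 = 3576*38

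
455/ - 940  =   - 1  +  97/188= - 0.48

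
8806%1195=441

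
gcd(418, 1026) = 38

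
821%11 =7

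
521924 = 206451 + 315473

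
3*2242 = 6726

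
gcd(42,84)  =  42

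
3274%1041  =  151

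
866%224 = 194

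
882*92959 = 81989838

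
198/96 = 33/16 = 2.06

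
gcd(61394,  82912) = 2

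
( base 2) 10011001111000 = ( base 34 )8HM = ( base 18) 1C72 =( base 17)2015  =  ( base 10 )9848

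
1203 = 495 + 708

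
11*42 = 462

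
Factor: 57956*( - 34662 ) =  - 2^3 * 3^1 * 53^1*109^1*14489^1 =-2008870872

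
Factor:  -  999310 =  - 2^1*5^1*13^1*7687^1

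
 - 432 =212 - 644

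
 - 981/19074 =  -327/6358 = - 0.05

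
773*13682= 10576186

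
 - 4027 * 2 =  - 8054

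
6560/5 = 1312 = 1312.00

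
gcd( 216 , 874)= 2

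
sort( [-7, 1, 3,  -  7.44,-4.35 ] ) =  [  -  7.44 ,-7, - 4.35, 1, 3]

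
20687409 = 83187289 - 62499880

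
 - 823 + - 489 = -1312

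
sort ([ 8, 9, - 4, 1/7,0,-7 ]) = [  -  7, - 4, 0,1/7, 8,9 ] 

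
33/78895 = 33/78895 = 0.00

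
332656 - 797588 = -464932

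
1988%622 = 122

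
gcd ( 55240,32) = 8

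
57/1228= 57/1228 = 0.05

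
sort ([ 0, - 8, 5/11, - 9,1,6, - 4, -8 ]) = [ - 9, - 8,-8, - 4,0,5/11,1,6]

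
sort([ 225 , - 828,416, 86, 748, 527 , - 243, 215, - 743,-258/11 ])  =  [  -  828, - 743, - 243, - 258/11,86,215, 225, 416,527, 748]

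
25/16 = 25/16= 1.56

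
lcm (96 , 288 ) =288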